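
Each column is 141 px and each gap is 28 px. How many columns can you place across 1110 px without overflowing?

Each extra column adds 141 + 28 = 169 px.
(1110 + 28) / 169 = 6.73, so 6 columns fit.

6 columns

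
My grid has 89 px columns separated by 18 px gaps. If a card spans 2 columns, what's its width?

Span of 2: 2·89 + 1·18 = 178 + 18 = 196 px.

196 px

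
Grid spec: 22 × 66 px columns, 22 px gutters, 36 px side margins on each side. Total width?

Canvas = 2·36 + 22·66 + 21·22 = 72 + 1452 + 462 = 1986 px.

1986 px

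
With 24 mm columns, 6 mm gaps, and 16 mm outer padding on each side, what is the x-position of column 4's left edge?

Column 4 starts at margin + 3·(column + gutter) = 16 + 3·30 = 106 mm.

106 mm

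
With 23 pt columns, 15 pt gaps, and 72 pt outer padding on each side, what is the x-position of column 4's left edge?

186 pt

Each column+gutter stride is 38 pt; 3 of them past the 72 pt margin is 72 + 114 = 186 pt.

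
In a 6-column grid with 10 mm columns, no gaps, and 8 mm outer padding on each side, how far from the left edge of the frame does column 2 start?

Before column 2: the margin + 1 column + 1 gap.
Offset = 8 + 1·(10 + 0) = 8 + 10 = 18 mm.

18 mm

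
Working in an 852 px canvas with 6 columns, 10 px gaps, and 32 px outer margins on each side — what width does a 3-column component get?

Subtract both margins: 852 − 2·32 = 788 px.
6 columns + 5 gaps: 6c + 5·10 = 788.
6c = 788 − 50 = 738, so c = 123 px.
3 columns plus 2 gaps: 369 + 20 = 389 px.

389 px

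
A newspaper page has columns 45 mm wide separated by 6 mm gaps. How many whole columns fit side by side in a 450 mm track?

Each extra column adds 45 + 6 = 51 mm.
(450 + 6) / 51 = 8.94, so 8 columns fit.

8 columns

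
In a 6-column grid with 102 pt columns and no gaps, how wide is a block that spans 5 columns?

With no gaps, 5 columns span 5·102 = 510 pt.

510 pt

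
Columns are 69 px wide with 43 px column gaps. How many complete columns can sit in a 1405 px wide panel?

Each extra column adds 69 + 43 = 112 px.
(1405 + 43) / 112 = 12.93, so 12 columns fit.

12 columns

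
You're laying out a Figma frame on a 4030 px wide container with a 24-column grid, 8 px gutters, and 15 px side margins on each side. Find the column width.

159 px

Take off 30 px of margins, leaving 4000 px.
24c + 23·8 = 4000 → 24c = 3816 → c = 159 px.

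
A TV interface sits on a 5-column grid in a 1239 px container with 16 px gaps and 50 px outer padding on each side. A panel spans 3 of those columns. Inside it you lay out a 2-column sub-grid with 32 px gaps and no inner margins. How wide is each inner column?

322.5 px

Inside the margins: 1239 − 100 = 1139 px.
5 columns + 4 gaps: 5c + 4·16 = 1139.
5c = 1139 − 64 = 1075, so c = 215 px.
3-column span = 3·215 + 2·16 = 677 px.
2d + 1·32 = 677 → 2d = 645 → d = 322.5 px.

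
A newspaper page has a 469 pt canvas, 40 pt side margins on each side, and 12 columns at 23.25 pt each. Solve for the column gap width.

10 pt

Inside the margins: 469 − 80 = 389 pt.
12 columns take 12·23.25 = 279 pt; remaining 110 splits into 11 column gaps.
g = 110 / 11 = 10 pt.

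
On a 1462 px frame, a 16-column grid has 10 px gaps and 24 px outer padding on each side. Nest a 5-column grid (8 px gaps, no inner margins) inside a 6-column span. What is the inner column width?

98.4 px

Inside the margins: 1462 − 48 = 1414 px.
Subtracting 15 gaps of 10 leaves 1264 for 16 columns, so c = 79 px.
Span of 6: 6·79 + 5·10 = 474 + 50 = 524 px.
Subtracting 4 gaps of 8 leaves 492 for 5 columns, so d = 98.4 px.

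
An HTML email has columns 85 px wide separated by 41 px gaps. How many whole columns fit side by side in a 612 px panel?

5 columns: 5·85 + 4·41 = 589 px ≤ 612.
6 columns: 715 px > 612. So 5.

5 columns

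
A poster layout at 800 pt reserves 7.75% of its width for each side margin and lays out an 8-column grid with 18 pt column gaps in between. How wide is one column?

68.75 pt

Margins: 7.75% × 800 = 62 pt each, so content = 800 − 124 = 676 pt.
8c + 7·18 = 676 → 8c = 550 → c = 68.75 pt.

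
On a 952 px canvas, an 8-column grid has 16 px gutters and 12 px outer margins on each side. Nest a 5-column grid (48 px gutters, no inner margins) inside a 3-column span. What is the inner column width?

29.2 px

Take off 24 px of margins, leaving 928 px.
928 − 7·16 = 816; ÷8 gives c = 102 px.
3 columns plus 2 gutters: 306 + 32 = 338 px.
Subtracting 4 gutters of 48 leaves 146 for 5 columns, so d = 29.2 px.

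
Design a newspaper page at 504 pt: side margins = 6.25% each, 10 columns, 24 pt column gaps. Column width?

504 × (1 − 2·6.25%) = 504 × 87.5% = 441 pt for the columns.
Subtracting 9 column gaps of 24 leaves 225 for 10 columns, so c = 22.5 pt.

22.5 pt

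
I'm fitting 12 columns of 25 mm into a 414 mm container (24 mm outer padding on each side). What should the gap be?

Subtract both margins: 414 − 2·24 = 366 mm.
12·25 + 11g = 366 → 11g = 66 → g = 6 mm.

6 mm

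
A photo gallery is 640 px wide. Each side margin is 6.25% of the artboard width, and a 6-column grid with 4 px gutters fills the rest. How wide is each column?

640 × (1 − 2·6.25%) = 640 × 87.5% = 560 px for the columns.
6c + 5·4 = 560 → 6c = 540 → c = 90 px.

90 px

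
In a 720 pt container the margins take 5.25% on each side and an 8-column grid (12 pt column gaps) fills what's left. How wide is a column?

70.05 pt

720 × (1 − 2·5.25%) = 720 × 89.5% = 644.4 pt for the columns.
Subtracting 7 column gaps of 12 leaves 560.4 for 8 columns, so c = 70.05 pt.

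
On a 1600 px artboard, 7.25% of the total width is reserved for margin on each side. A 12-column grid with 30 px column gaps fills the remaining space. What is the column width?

1600 × (1 − 2·7.25%) = 1600 × 85.5% = 1368 px for the columns.
12c + 11·30 = 1368 → 12c = 1038 → c = 86.5 px.

86.5 px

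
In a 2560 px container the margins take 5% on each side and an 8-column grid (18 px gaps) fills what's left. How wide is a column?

2560 × (1 − 2·5%) = 2560 × 90% = 2304 px for the columns.
2304 − 7·18 = 2178; ÷8 gives c = 272.25 px.

272.25 px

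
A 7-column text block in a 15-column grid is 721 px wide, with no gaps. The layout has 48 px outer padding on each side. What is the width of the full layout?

1641 px

7c = 721 → c = 103 px.
Total width: 2·48 + 15·103 = 1641 px.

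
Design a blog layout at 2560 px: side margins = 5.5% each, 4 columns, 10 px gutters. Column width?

562.1 px

Each margin = 5.5% of 2560 = 140.8 px; content = 2560 − 2·140.8 = 2278.4 px.
Subtracting 3 gutters of 10 leaves 2248.4 for 4 columns, so c = 562.1 px.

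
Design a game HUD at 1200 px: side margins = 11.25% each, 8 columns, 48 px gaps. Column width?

74.25 px

Each margin = 11.25% of 1200 = 135 px; content = 1200 − 2·135 = 930 px.
8c + 7·48 = 930 → 8c = 594 → c = 74.25 px.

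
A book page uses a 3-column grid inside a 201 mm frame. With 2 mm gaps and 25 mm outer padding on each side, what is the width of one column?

Take off 50 mm of margins, leaving 151 mm.
151 − 2·2 = 147; ÷3 gives c = 49 mm.

49 mm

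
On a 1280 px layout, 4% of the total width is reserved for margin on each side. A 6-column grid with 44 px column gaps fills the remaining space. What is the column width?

159.6 px

1280 × (1 − 2·4%) = 1280 × 92% = 1177.6 px for the columns.
6 columns + 5 column gaps: 6c + 5·44 = 1177.6.
6c = 1177.6 − 220 = 957.6, so c = 159.6 px.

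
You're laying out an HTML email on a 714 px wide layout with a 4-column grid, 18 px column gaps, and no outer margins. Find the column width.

165 px

4c + 3·18 = 714 → 4c = 660 → c = 165 px.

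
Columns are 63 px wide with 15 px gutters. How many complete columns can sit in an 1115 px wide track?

Each extra column adds 63 + 15 = 78 px.
(1115 + 15) / 78 = 14.49, so 14 columns fit.

14 columns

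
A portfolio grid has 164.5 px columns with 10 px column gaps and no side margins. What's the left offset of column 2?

174.5 px

No margin, so column 2 starts at 1·(column + gutter) = 1·174.5 = 174.5 px.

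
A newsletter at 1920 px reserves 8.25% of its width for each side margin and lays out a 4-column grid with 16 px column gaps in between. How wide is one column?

388.8 px

1920 × (1 − 2·8.25%) = 1920 × 83.5% = 1603.2 px for the columns.
4c + 3·16 = 1603.2 → 4c = 1555.2 → c = 388.8 px.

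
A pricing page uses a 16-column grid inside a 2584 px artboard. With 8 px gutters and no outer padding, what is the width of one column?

Subtracting 15 gutters of 8 leaves 2464 for 16 columns, so c = 154 px.

154 px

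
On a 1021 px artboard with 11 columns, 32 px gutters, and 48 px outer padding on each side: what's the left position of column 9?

744 px

Take off 96 px of margins, leaving 925 px.
Subtracting 10 gutters of 32 leaves 605 for 11 columns, so c = 55 px.
Each column+gutter stride is 87 px; 8 of them past the 48 px margin is 48 + 696 = 744 px.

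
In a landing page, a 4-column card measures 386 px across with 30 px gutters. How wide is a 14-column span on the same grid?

Subtracting 3 gutters of 30 leaves 296 for 4 columns, so c = 74 px.
Span of 14: 14·74 + 13·30 = 1036 + 390 = 1426 px.

1426 px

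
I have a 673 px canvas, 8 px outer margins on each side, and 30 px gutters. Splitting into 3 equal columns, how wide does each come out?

199 px

Take off 16 px of margins, leaving 657 px.
657 − 2·30 = 597; ÷3 gives c = 199 px.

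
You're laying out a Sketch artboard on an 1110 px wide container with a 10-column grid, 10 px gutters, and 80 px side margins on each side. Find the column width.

Inside the margins: 1110 − 160 = 950 px.
10 columns + 9 gutters: 10c + 9·10 = 950.
10c = 950 − 90 = 860, so c = 86 px.

86 px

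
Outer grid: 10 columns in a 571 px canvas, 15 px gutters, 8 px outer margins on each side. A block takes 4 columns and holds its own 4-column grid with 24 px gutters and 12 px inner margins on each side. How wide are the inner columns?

29.25 px

Inside the margins: 571 − 16 = 555 px.
555 − 9·15 = 420; ÷10 gives c = 42 px.
4-column span = 4·42 + 3·15 = 213 px.
Inner content = 213 − 2·12 = 189 px.
Subtracting 3 gutters of 24 leaves 117 for 4 columns, so d = 29.25 px.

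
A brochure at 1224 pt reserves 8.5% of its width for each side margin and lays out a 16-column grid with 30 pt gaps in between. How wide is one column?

35.37 pt

Each margin = 8.5% of 1224 = 104.04 pt; content = 1224 − 2·104.04 = 1015.92 pt.
16c + 15·30 = 1015.92 → 16c = 565.92 → c = 35.37 pt.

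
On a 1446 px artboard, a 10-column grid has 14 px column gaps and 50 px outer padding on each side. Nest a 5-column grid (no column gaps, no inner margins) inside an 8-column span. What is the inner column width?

214.8 px

Take off 100 px of margins, leaving 1346 px.
1346 − 9·14 = 1220; ÷10 gives c = 122 px.
8 columns plus 7 column gaps: 976 + 98 = 1074 px.
5d = 1074 → d = 214.8 px.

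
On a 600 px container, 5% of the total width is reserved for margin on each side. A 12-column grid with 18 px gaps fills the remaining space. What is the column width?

28.5 px

Each margin = 5% of 600 = 30 px; content = 600 − 2·30 = 540 px.
12 columns + 11 gaps: 12c + 11·18 = 540.
12c = 540 − 198 = 342, so c = 28.5 px.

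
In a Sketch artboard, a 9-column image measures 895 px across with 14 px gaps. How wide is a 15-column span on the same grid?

1501 px

9 columns + 8 gaps: 9c + 8·14 = 895.
9c = 895 − 112 = 783, so c = 87 px.
Span of 15: 15·87 + 14·14 = 1305 + 196 = 1501 px.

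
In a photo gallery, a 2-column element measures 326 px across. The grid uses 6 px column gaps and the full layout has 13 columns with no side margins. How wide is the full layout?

2 columns + 1 column gap: 2c + 1·6 = 326.
2c = 326 − 6 = 320, so c = 160 px.
Summing: 2080 + 72 = 2152 px.

2152 px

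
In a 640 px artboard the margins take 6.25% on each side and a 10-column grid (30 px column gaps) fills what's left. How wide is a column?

29 px

Margins: 6.25% × 640 = 40 px each, so content = 640 − 80 = 560 px.
Subtracting 9 column gaps of 30 leaves 290 for 10 columns, so c = 29 px.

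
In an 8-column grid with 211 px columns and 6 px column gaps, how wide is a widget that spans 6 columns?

1296 px

Span of 6: 6·211 + 5·6 = 1266 + 30 = 1296 px.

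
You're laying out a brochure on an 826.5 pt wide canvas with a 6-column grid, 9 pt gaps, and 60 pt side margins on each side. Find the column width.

Subtract both margins: 826.5 − 2·60 = 706.5 pt.
706.5 − 5·9 = 661.5; ÷6 gives c = 110.25 pt.

110.25 pt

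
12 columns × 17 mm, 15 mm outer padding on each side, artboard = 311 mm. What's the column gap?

7 mm

Take off 30 mm of margins, leaving 281 mm.
12·17 + 11g = 281 → 11g = 77 → g = 7 mm.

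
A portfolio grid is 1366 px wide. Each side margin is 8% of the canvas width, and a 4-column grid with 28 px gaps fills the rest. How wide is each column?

265.86 px

1366 × (1 − 2·8%) = 1366 × 84% = 1147.44 px for the columns.
Subtracting 3 gaps of 28 leaves 1063.44 for 4 columns, so c = 265.86 px.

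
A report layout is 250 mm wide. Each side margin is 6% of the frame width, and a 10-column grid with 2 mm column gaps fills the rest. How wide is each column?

Each margin = 6% of 250 = 15 mm; content = 250 − 2·15 = 220 mm.
10c + 9·2 = 220 → 10c = 202 → c = 20.2 mm.

20.2 mm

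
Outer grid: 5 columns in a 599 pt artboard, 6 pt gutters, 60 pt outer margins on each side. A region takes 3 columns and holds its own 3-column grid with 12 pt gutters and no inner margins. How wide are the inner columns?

87 pt

Outer content = 599 − 2·60 = 479 pt.
5 columns + 4 gutters: 5c + 4·6 = 479.
5c = 479 − 24 = 455, so c = 91 pt.
Span of 3: 3·91 + 2·6 = 273 + 12 = 285 pt.
285 − 2·12 = 261; ÷3 gives d = 87 pt.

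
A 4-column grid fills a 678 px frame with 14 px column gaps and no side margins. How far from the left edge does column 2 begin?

4c + 3·14 = 678 → 4c = 636 → c = 159 px.
Each column+gutter stride is 173 px; with no margin, 1 of them is 173 px.

173 px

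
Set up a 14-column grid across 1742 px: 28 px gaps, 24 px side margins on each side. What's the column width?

95 px

Subtract both margins: 1742 − 2·24 = 1694 px.
14c + 13·28 = 1694 → 14c = 1330 → c = 95 px.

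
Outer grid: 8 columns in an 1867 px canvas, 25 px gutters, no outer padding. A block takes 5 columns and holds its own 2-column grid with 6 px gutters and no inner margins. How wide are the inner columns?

8 columns + 7 gutters: 8c + 7·25 = 1867.
8c = 1867 − 175 = 1692, so c = 211.5 px.
Span of 5: 5·211.5 + 4·25 = 1057.5 + 100 = 1157.5 px.
2 columns + 1 gutter: 2d + 1·6 = 1157.5.
2d = 1157.5 − 6 = 1151.5, so d = 575.75 px.

575.75 px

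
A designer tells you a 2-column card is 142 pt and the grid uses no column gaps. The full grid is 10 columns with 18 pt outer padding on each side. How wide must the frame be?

142 / 2 = 71 pt per column.
Total width: 2·18 + 10·71 = 746 pt.

746 pt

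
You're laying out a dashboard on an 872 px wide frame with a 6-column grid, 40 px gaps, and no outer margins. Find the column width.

112 px

872 − 5·40 = 672; ÷6 gives c = 112 px.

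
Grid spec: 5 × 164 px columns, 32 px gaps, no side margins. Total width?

Total width: 5·164 + 4·32 = 948 px.

948 px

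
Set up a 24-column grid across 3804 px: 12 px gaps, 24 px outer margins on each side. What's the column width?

145 px

Inside the margins: 3804 − 48 = 3756 px.
3756 − 23·12 = 3480; ÷24 gives c = 145 px.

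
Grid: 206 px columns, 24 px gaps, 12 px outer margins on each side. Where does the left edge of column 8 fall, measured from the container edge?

Each column+gutter stride is 230 px; 7 of them past the 12 px margin is 12 + 1610 = 1622 px.

1622 px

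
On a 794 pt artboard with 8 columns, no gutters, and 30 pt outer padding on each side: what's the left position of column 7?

Content = 794 − 2·30 = 734 pt.
734 / 8 = 91.75 pt per column.
Each column+gutter stride is 91.75 pt; 6 of them past the 30 pt margin is 30 + 550.5 = 580.5 pt.

580.5 pt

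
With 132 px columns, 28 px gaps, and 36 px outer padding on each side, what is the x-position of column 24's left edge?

3716 px

Each column+gutter stride is 160 px; 23 of them past the 36 px margin is 36 + 3680 = 3716 px.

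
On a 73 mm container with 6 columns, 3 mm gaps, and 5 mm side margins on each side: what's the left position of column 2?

Take off 10 mm of margins, leaving 63 mm.
6 columns + 5 gaps: 6c + 5·3 = 63.
6c = 63 − 15 = 48, so c = 8 mm.
Before column 2: the margin + 1 column + 1 gap.
Offset = 5 + 1·(8 + 3) = 5 + 11 = 16 mm.

16 mm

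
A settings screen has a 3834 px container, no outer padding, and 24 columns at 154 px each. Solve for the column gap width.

6 px

24·154 + 23g = 3834 → 23g = 138 → g = 6 px.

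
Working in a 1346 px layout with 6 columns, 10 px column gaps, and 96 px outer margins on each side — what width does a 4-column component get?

766 px

Take off 192 px of margins, leaving 1154 px.
1154 − 5·10 = 1104; ÷6 gives c = 184 px.
4-column span = 4·184 + 3·10 = 766 px.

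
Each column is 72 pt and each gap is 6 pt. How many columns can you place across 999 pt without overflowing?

12 columns

k columns need k·72 + (k−1)·6 = k·78 − 6.
k·78 − 6 ≤ 999 → k ≤ 1005 / 78 ≈ 12.88, so k = 12.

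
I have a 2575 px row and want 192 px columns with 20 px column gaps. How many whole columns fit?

12 columns: 12·192 + 11·20 = 2524 px ≤ 2575.
13 columns: 2736 px > 2575. So 12.

12 columns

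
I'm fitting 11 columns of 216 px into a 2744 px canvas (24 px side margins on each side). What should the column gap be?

Content width = 2744 − 2·24 = 2696 px.
Columns use 2376 px, leaving 320 px across 10 column gaps = 32 px each.

32 px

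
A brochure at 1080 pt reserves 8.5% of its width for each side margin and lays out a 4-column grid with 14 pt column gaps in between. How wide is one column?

Each margin = 8.5% of 1080 = 91.8 pt; content = 1080 − 2·91.8 = 896.4 pt.
896.4 − 3·14 = 854.4; ÷4 gives c = 213.6 pt.

213.6 pt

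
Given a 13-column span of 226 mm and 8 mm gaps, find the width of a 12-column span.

208 mm

13c + 12·8 = 226 → 13c = 130 → c = 10 mm.
Span of 12: 12·10 + 11·8 = 120 + 88 = 208 mm.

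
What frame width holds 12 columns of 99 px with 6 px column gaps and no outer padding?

1254 px

Summing: 1188 + 66 = 1254 px.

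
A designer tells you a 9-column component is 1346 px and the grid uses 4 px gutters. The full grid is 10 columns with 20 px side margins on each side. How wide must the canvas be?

9 columns + 8 gutters: 9c + 8·4 = 1346.
9c = 1346 − 32 = 1314, so c = 146 px.
Canvas = 2·20 + 10·146 + 9·4 = 40 + 1460 + 36 = 1536 px.

1536 px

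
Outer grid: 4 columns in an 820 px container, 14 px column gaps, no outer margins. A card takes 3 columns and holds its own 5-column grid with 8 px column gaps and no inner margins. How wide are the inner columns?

115.9 px

4 columns + 3 column gaps: 4c + 3·14 = 820.
4c = 820 − 42 = 778, so c = 194.5 px.
3-column span = 3·194.5 + 2·14 = 611.5 px.
611.5 − 4·8 = 579.5; ÷5 gives d = 115.9 px.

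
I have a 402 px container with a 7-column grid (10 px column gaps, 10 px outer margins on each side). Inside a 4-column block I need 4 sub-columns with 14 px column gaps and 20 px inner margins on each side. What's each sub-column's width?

Subtract both margins: 402 − 2·10 = 382 px.
382 − 6·10 = 322; ÷7 gives c = 46 px.
4-column span = 4·46 + 3·10 = 214 px.
Inner content = 214 − 2·20 = 174 px.
Subtracting 3 column gaps of 14 leaves 132 for 4 columns, so d = 33 px.

33 px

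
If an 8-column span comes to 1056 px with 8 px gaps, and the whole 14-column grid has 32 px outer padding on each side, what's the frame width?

8 columns + 7 gaps: 8c + 7·8 = 1056.
8c = 1056 − 56 = 1000, so c = 125 px.
Total width: 2·32 + 14·125 + 13·8 = 1918 px.

1918 px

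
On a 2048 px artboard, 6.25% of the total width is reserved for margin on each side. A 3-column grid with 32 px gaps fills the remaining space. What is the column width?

Each margin = 6.25% of 2048 = 128 px; content = 2048 − 2·128 = 1792 px.
1792 − 2·32 = 1728; ÷3 gives c = 576 px.

576 px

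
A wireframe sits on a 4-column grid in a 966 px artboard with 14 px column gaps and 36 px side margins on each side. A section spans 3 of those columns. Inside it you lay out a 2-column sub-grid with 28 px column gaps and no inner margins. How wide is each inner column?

Outer content = 966 − 2·36 = 894 px.
Subtracting 3 column gaps of 14 leaves 852 for 4 columns, so c = 213 px.
Span of 3: 3·213 + 2·14 = 639 + 28 = 667 px.
Subtracting 1 column gap of 28 leaves 639 for 2 columns, so d = 319.5 px.

319.5 px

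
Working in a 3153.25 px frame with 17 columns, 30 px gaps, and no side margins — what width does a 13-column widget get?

17c + 16·30 = 3153.25 → 17c = 2673.25 → c = 157.25 px.
Span of 13: 13·157.25 + 12·30 = 2044.25 + 360 = 2404.25 px.

2404.25 px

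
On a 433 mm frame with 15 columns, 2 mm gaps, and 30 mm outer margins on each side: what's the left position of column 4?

105 mm

Inside the margins: 433 − 60 = 373 mm.
15 columns + 14 gaps: 15c + 14·2 = 373.
15c = 373 − 28 = 345, so c = 23 mm.
Before column 4: the margin + 3 columns + 3 gaps.
Offset = 30 + 3·(23 + 2) = 30 + 75 = 105 mm.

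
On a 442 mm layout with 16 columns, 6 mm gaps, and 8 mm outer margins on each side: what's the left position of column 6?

Take off 16 mm of margins, leaving 426 mm.
16 columns + 15 gaps: 16c + 15·6 = 426.
16c = 426 − 90 = 336, so c = 21 mm.
Column 6 starts at margin + 5·(column + gutter) = 8 + 5·27 = 143 mm.

143 mm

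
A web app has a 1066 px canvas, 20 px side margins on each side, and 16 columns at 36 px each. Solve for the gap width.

30 px

Take off 40 px of margins, leaving 1026 px.
16 columns take 16·36 = 576 px; remaining 450 splits into 15 gaps.
g = 450 / 15 = 30 px.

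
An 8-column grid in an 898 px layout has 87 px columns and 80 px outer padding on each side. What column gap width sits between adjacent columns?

6 px

Content width = 898 − 2·80 = 738 px.
8·87 + 7g = 738 → 7g = 42 → g = 6 px.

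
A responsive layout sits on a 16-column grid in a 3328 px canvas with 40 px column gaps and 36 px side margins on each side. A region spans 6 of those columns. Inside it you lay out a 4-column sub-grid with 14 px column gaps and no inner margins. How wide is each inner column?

Subtract both margins: 3328 − 2·36 = 3256 px.
3256 − 15·40 = 2656; ÷16 gives c = 166 px.
Span of 6: 6·166 + 5·40 = 996 + 200 = 1196 px.
Subtracting 3 column gaps of 14 leaves 1154 for 4 columns, so d = 288.5 px.

288.5 px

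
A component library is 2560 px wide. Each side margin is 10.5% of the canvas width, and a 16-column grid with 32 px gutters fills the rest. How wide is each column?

96.4 px

2560 × (1 − 2·10.5%) = 2560 × 79% = 2022.4 px for the columns.
16 columns + 15 gutters: 16c + 15·32 = 2022.4.
16c = 2022.4 − 480 = 1542.4, so c = 96.4 px.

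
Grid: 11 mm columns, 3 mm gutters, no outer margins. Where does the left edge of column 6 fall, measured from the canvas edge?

70 mm

No margin, so column 6 starts at 5·(column + gutter) = 5·14 = 70 mm.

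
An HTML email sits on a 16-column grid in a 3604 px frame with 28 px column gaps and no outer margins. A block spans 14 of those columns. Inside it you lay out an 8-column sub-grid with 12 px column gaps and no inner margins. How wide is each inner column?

Subtracting 15 column gaps of 28 leaves 3184 for 16 columns, so c = 199 px.
Span of 14: 14·199 + 13·28 = 2786 + 364 = 3150 px.
8 columns + 7 column gaps: 8d + 7·12 = 3150.
8d = 3150 − 84 = 3066, so d = 383.25 px.

383.25 px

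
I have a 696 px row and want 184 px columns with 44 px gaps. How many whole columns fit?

k columns need k·184 + (k−1)·44 = k·228 − 44.
k·228 − 44 ≤ 696 → k ≤ 740 / 228 ≈ 3.25, so k = 3.

3 columns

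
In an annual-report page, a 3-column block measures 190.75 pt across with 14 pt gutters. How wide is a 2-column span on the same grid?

Subtracting 2 gutters of 14 leaves 162.75 for 3 columns, so c = 54.25 pt.
Span of 2: 2·54.25 + 1·14 = 108.5 + 14 = 122.5 pt.

122.5 pt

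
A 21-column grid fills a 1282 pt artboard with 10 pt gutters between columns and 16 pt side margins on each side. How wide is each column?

50 pt

Content width = 1282 − 2·16 = 1250 pt.
21c + 20·10 = 1250 → 21c = 1050 → c = 50 pt.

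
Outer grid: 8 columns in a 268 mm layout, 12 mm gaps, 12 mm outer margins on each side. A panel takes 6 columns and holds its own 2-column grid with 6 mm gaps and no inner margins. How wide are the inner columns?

87 mm

Subtract both margins: 268 − 2·12 = 244 mm.
244 − 7·12 = 160; ÷8 gives c = 20 mm.
6 columns plus 5 gaps: 120 + 60 = 180 mm.
180 − 1·6 = 174; ÷2 gives d = 87 mm.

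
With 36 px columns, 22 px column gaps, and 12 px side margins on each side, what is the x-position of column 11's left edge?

592 px

Column 11 starts at margin + 10·(column + gutter) = 12 + 10·58 = 592 px.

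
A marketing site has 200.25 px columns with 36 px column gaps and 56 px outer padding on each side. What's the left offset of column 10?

2182.25 px

Before column 10: the margin + 9 columns + 9 column gaps.
Offset = 56 + 9·(200.25 + 36) = 56 + 2126.25 = 2182.25 px.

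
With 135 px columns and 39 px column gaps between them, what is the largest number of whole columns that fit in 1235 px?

k columns need k·135 + (k−1)·39 = k·174 − 39.
k·174 − 39 ≤ 1235 → k ≤ 1274 / 174 ≈ 7.32, so k = 7.

7 columns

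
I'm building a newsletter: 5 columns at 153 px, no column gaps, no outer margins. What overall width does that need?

765 px

Total width: 5·153 = 765 px.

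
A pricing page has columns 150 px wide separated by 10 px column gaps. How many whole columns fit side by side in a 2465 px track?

15 columns

15 columns: 15·150 + 14·10 = 2390 px ≤ 2465.
16 columns: 2550 px > 2465. So 15.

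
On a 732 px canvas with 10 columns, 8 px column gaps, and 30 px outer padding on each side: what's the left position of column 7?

438 px

Take off 60 px of margins, leaving 672 px.
10c + 9·8 = 672 → 10c = 600 → c = 60 px.
Each column+gutter stride is 68 px; 6 of them past the 30 px margin is 30 + 408 = 438 px.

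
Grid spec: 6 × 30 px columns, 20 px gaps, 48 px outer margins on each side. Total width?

376 px

Artboard = 2·48 + 6·30 + 5·20 = 96 + 180 + 100 = 376 px.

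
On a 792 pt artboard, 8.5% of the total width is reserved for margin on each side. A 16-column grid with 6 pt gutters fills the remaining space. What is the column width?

35.46 pt

792 × (1 − 2·8.5%) = 792 × 83% = 657.36 pt for the columns.
Subtracting 15 gutters of 6 leaves 567.36 for 16 columns, so c = 35.46 pt.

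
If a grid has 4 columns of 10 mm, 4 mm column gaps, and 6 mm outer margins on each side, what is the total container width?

Adding margins, columns and gutters: 12 + 40 + 12 = 64 mm.

64 mm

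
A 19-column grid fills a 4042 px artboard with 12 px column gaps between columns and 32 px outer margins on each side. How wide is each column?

Inside the margins: 4042 − 64 = 3978 px.
3978 − 18·12 = 3762; ÷19 gives c = 198 px.

198 px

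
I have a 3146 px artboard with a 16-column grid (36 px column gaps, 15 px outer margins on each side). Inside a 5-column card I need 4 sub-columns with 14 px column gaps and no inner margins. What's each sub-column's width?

226.75 px

Inside the margins: 3146 − 30 = 3116 px.
16 columns + 15 column gaps: 16c + 15·36 = 3116.
16c = 3116 − 540 = 2576, so c = 161 px.
Span of 5: 5·161 + 4·36 = 805 + 144 = 949 px.
4d + 3·14 = 949 → 4d = 907 → d = 226.75 px.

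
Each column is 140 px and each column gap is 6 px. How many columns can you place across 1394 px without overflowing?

9 columns

Each extra column adds 140 + 6 = 146 px.
(1394 + 6) / 146 = 9.59, so 9 columns fit.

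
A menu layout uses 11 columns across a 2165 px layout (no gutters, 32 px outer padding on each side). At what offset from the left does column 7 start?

1178 px

Inside the margins: 2165 − 64 = 2101 px.
11c = 2101 → c = 191 px.
Before column 7: the margin + 6 columns + 6 gutters.
Offset = 32 + 6·(191 + 0) = 32 + 1146 = 1178 px.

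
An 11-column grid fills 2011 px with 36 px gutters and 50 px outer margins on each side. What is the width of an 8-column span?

1380 px

Content width = 2011 − 2·50 = 1911 px.
11c + 10·36 = 1911 → 11c = 1551 → c = 141 px.
8-column span = 8·141 + 7·36 = 1380 px.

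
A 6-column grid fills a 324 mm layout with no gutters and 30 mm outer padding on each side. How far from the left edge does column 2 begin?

74 mm

Inside the margins: 324 − 60 = 264 mm.
With no gutters, each column is 264/6 = 44 mm.
Each column+gutter stride is 44 mm; 1 of them past the 30 mm margin is 30 + 44 = 74 mm.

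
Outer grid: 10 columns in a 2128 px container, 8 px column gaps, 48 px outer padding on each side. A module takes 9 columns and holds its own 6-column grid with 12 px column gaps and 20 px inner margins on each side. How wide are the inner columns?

Inside the margins: 2128 − 96 = 2032 px.
10 columns + 9 column gaps: 10c + 9·8 = 2032.
10c = 2032 − 72 = 1960, so c = 196 px.
9-column span = 9·196 + 8·8 = 1828 px.
Inner content = 1828 − 2·20 = 1788 px.
1788 − 5·12 = 1728; ÷6 gives d = 288 px.

288 px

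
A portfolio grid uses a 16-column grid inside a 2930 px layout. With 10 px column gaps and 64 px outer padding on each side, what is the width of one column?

165.75 px

Take off 128 px of margins, leaving 2802 px.
16c + 15·10 = 2802 → 16c = 2652 → c = 165.75 px.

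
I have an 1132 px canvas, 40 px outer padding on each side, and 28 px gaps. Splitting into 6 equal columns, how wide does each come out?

152 px

Content width = 1132 − 2·40 = 1052 px.
1052 − 5·28 = 912; ÷6 gives c = 152 px.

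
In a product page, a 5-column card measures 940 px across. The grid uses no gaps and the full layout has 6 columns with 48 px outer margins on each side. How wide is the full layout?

1224 px

940 / 5 = 188 px per column.
Summing: 96 + 1128 = 1224 px.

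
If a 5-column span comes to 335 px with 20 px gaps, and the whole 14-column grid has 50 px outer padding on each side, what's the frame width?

1074 px

Subtracting 4 gaps of 20 leaves 255 for 5 columns, so c = 51 px.
Adding margins, columns and gutters: 100 + 714 + 260 = 1074 px.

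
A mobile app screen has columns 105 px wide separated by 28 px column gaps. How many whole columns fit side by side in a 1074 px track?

k columns need k·105 + (k−1)·28 = k·133 − 28.
k·133 − 28 ≤ 1074 → k ≤ 1102 / 133 ≈ 8.29, so k = 8.

8 columns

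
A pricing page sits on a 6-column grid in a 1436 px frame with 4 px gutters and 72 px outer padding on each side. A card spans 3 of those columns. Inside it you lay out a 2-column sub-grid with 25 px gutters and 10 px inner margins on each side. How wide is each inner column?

299.5 px

Inside the margins: 1436 − 144 = 1292 px.
Subtracting 5 gutters of 4 leaves 1272 for 6 columns, so c = 212 px.
Span of 3: 3·212 + 2·4 = 636 + 8 = 644 px.
Inner content = 644 − 2·10 = 624 px.
2 columns + 1 gutter: 2d + 1·25 = 624.
2d = 624 − 25 = 599, so d = 299.5 px.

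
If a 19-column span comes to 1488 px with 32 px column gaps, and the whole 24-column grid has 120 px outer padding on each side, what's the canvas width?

2128 px

19 columns + 18 column gaps: 19c + 18·32 = 1488.
19c = 1488 − 576 = 912, so c = 48 px.
Canvas = 2·120 + 24·48 + 23·32 = 240 + 1152 + 736 = 2128 px.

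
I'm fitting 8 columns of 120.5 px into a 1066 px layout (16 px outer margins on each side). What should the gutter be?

10 px

Inside the margins: 1066 − 32 = 1034 px.
8 columns take 8·120.5 = 964 px; remaining 70 splits into 7 gutters.
g = 70 / 7 = 10 px.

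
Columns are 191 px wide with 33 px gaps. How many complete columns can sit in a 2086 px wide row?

9 columns: 9·191 + 8·33 = 1983 px ≤ 2086.
10 columns: 2207 px > 2086. So 9.

9 columns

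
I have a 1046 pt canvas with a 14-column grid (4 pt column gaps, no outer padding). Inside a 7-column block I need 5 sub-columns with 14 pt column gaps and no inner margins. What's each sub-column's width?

14c + 13·4 = 1046 → 14c = 994 → c = 71 pt.
7 columns plus 6 column gaps: 497 + 24 = 521 pt.
5d + 4·14 = 521 → 5d = 465 → d = 93 pt.

93 pt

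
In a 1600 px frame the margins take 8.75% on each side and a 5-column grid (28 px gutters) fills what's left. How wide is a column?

Margins: 8.75% × 1600 = 140 px each, so content = 1600 − 280 = 1320 px.
5 columns + 4 gutters: 5c + 4·28 = 1320.
5c = 1320 − 112 = 1208, so c = 241.6 px.

241.6 px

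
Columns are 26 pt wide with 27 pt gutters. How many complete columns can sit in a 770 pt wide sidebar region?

15 columns

15 columns: 15·26 + 14·27 = 768 pt ≤ 770.
16 columns: 821 pt > 770. So 15.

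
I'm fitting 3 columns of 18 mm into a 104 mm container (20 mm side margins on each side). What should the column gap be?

5 mm

Subtract both margins: 104 − 2·20 = 64 mm.
3 columns take 3·18 = 54 mm; remaining 10 splits into 2 column gaps.
g = 10 / 2 = 5 mm.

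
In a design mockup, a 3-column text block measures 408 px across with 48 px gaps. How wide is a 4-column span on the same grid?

Subtracting 2 gaps of 48 leaves 312 for 3 columns, so c = 104 px.
Span of 4: 4·104 + 3·48 = 416 + 144 = 560 px.

560 px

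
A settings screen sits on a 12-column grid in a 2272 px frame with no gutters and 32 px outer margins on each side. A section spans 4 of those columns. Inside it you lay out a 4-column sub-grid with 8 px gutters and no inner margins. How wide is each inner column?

Inside the margins: 2272 − 64 = 2208 px.
2208 / 12 = 184 px per column.
4-column span = 4·184 = 736 px.
4d + 3·8 = 736 → 4d = 712 → d = 178 px.

178 px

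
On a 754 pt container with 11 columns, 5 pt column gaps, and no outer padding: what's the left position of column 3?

138 pt

Subtracting 10 column gaps of 5 leaves 704 for 11 columns, so c = 64 pt.
Before column 3: 2 columns + 2 column gaps.
Offset = 2·(64 + 5) = 2·69 = 138 pt.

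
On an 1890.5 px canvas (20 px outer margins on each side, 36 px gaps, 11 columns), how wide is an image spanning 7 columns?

1164.5 px

Take off 40 px of margins, leaving 1850.5 px.
11 columns + 10 gaps: 11c + 10·36 = 1850.5.
11c = 1850.5 − 360 = 1490.5, so c = 135.5 px.
Span of 7: 7·135.5 + 6·36 = 948.5 + 216 = 1164.5 px.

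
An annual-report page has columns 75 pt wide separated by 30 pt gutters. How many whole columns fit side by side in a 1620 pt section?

15 columns

15 columns: 15·75 + 14·30 = 1545 pt ≤ 1620.
16 columns: 1650 pt > 1620. So 15.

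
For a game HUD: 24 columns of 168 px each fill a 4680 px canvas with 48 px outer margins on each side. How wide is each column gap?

Subtract both margins: 4680 − 2·48 = 4584 px.
Columns use 4032 px, leaving 552 px across 23 column gaps = 24 px each.

24 px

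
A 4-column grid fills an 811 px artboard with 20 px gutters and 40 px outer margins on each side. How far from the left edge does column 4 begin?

Inside the margins: 811 − 80 = 731 px.
4c + 3·20 = 731 → 4c = 671 → c = 167.75 px.
Before column 4: the margin + 3 columns + 3 gutters.
Offset = 40 + 3·(167.75 + 20) = 40 + 563.25 = 603.25 px.

603.25 px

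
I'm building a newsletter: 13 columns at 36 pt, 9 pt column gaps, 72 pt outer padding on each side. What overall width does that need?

Adding margins, columns and gutters: 144 + 468 + 108 = 720 pt.

720 pt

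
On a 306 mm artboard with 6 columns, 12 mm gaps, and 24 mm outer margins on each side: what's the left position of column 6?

249 mm

Inside the margins: 306 − 48 = 258 mm.
6c + 5·12 = 258 → 6c = 198 → c = 33 mm.
Each column+gutter stride is 45 mm; 5 of them past the 24 mm margin is 24 + 225 = 249 mm.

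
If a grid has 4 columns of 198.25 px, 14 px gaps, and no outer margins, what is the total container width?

Container = 4·198.25 + 3·14 = 793 + 42 = 835 px.

835 px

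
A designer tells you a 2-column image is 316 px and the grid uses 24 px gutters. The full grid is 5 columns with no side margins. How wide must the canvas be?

826 px

Subtracting 1 gutter of 24 leaves 292 for 2 columns, so c = 146 px.
Canvas = 5·146 + 4·24 = 730 + 96 = 826 px.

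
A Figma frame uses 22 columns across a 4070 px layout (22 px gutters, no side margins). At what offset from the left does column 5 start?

744 px

22 columns + 21 gutters: 22c + 21·22 = 4070.
22c = 4070 − 462 = 3608, so c = 164 px.
No margin, so column 5 starts at 4·(column + gutter) = 4·186 = 744 px.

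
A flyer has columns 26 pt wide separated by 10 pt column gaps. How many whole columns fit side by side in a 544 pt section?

15 columns

Each extra column adds 26 + 10 = 36 pt.
(544 + 10) / 36 = 15.39, so 15 columns fit.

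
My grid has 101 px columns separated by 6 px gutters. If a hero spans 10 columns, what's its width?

1064 px

10-column span = 10·101 + 9·6 = 1064 px.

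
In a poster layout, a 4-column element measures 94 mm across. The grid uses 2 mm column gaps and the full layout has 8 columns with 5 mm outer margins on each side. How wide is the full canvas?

Subtracting 3 column gaps of 2 leaves 88 for 4 columns, so c = 22 mm.
Adding margins, columns and gutters: 10 + 176 + 14 = 200 mm.

200 mm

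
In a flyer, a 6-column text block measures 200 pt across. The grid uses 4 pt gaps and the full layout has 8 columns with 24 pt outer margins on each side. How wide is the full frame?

6 columns + 5 gaps: 6c + 5·4 = 200.
6c = 200 − 20 = 180, so c = 30 pt.
Frame = 2·24 + 8·30 + 7·4 = 48 + 240 + 28 = 316 pt.

316 pt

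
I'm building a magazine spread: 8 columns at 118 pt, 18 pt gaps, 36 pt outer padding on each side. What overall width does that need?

Total width: 2·36 + 8·118 + 7·18 = 1142 pt.

1142 pt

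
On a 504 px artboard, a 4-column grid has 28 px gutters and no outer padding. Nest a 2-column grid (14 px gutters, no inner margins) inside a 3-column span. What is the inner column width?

178.5 px

Subtracting 3 gutters of 28 leaves 420 for 4 columns, so c = 105 px.
Span of 3: 3·105 + 2·28 = 315 + 56 = 371 px.
2 columns + 1 gutter: 2d + 1·14 = 371.
2d = 371 − 14 = 357, so d = 178.5 px.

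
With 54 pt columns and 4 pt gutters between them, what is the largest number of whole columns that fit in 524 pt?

Each extra column adds 54 + 4 = 58 pt.
(524 + 4) / 58 = 9.10, so 9 columns fit.

9 columns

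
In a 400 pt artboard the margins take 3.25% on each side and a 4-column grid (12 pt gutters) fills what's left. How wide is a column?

400 × (1 − 2·3.25%) = 400 × 93.5% = 374 pt for the columns.
4c + 3·12 = 374 → 4c = 338 → c = 84.5 pt.

84.5 pt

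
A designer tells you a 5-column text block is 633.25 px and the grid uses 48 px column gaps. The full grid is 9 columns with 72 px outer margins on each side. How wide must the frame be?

1322.25 px

633.25 − 4·48 = 441.25; ÷5 gives c = 88.25 px.
Frame = 2·72 + 9·88.25 + 8·48 = 144 + 794.25 + 384 = 1322.25 px.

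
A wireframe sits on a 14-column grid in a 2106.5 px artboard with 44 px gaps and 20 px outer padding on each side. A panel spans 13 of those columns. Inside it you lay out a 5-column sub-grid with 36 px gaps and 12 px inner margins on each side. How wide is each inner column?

Subtract both margins: 2106.5 − 2·20 = 2066.5 px.
2066.5 − 13·44 = 1494.5; ÷14 gives c = 106.75 px.
Span of 13: 13·106.75 + 12·44 = 1387.75 + 528 = 1915.75 px.
Inner content = 1915.75 − 2·12 = 1891.75 px.
5 columns + 4 gaps: 5d + 4·36 = 1891.75.
5d = 1891.75 − 144 = 1747.75, so d = 349.55 px.

349.55 px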